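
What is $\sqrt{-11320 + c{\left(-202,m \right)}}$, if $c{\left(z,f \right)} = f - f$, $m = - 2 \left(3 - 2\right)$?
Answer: $2 i \sqrt{2830} \approx 106.4 i$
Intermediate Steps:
$m = -2$ ($m = \left(-2\right) 1 = -2$)
$c{\left(z,f \right)} = 0$
$\sqrt{-11320 + c{\left(-202,m \right)}} = \sqrt{-11320 + 0} = \sqrt{-11320} = 2 i \sqrt{2830}$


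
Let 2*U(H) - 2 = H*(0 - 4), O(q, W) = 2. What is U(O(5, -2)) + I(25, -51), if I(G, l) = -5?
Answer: -8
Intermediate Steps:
U(H) = 1 - 2*H (U(H) = 1 + (H*(0 - 4))/2 = 1 + (H*(-4))/2 = 1 + (-4*H)/2 = 1 - 2*H)
U(O(5, -2)) + I(25, -51) = (1 - 2*2) - 5 = (1 - 4) - 5 = -3 - 5 = -8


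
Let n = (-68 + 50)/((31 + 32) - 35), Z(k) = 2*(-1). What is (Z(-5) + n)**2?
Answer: 1369/196 ≈ 6.9847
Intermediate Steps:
Z(k) = -2
n = -9/14 (n = -18/(63 - 35) = -18/28 = -18*1/28 = -9/14 ≈ -0.64286)
(Z(-5) + n)**2 = (-2 - 9/14)**2 = (-37/14)**2 = 1369/196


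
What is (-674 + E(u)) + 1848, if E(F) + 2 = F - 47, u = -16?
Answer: 1109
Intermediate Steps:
E(F) = -49 + F (E(F) = -2 + (F - 47) = -2 + (-47 + F) = -49 + F)
(-674 + E(u)) + 1848 = (-674 + (-49 - 16)) + 1848 = (-674 - 65) + 1848 = -739 + 1848 = 1109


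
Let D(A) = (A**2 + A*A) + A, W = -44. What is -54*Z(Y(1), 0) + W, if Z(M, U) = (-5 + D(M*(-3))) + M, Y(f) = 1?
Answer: -638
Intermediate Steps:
D(A) = A + 2*A**2 (D(A) = (A**2 + A**2) + A = 2*A**2 + A = A + 2*A**2)
Z(M, U) = -5 + M - 3*M*(1 - 6*M) (Z(M, U) = (-5 + (M*(-3))*(1 + 2*(M*(-3)))) + M = (-5 + (-3*M)*(1 + 2*(-3*M))) + M = (-5 + (-3*M)*(1 - 6*M)) + M = (-5 - 3*M*(1 - 6*M)) + M = -5 + M - 3*M*(1 - 6*M))
-54*Z(Y(1), 0) + W = -54*(-5 - 2*1 + 18*1**2) - 44 = -54*(-5 - 2 + 18*1) - 44 = -54*(-5 - 2 + 18) - 44 = -54*11 - 44 = -594 - 44 = -638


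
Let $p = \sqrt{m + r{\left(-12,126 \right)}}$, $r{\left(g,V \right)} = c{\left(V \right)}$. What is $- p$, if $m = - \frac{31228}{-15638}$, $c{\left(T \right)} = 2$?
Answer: $- \frac{2 \sqrt{61089847}}{7819} \approx -1.9992$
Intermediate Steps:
$m = \frac{15614}{7819}$ ($m = \left(-31228\right) \left(- \frac{1}{15638}\right) = \frac{15614}{7819} \approx 1.9969$)
$r{\left(g,V \right)} = 2$
$p = \frac{2 \sqrt{61089847}}{7819}$ ($p = \sqrt{\frac{15614}{7819} + 2} = \sqrt{\frac{31252}{7819}} = \frac{2 \sqrt{61089847}}{7819} \approx 1.9992$)
$- p = - \frac{2 \sqrt{61089847}}{7819}$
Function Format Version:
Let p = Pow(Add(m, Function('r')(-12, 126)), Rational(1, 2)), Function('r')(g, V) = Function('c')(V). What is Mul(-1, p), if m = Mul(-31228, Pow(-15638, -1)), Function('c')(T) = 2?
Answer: Mul(Rational(-2, 7819), Pow(61089847, Rational(1, 2))) ≈ -1.9992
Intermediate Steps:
m = Rational(15614, 7819) (m = Mul(-31228, Rational(-1, 15638)) = Rational(15614, 7819) ≈ 1.9969)
Function('r')(g, V) = 2
p = Mul(Rational(2, 7819), Pow(61089847, Rational(1, 2))) (p = Pow(Add(Rational(15614, 7819), 2), Rational(1, 2)) = Pow(Rational(31252, 7819), Rational(1, 2)) = Mul(Rational(2, 7819), Pow(61089847, Rational(1, 2))) ≈ 1.9992)
Mul(-1, p) = Mul(-1, Mul(Rational(2, 7819), Pow(61089847, Rational(1, 2)))) = Mul(Rational(-2, 7819), Pow(61089847, Rational(1, 2)))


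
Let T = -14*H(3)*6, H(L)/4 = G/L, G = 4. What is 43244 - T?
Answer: 43692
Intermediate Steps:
H(L) = 16/L (H(L) = 4*(4/L) = 16/L)
T = -448 (T = -224/3*6 = -448)
43244 - T = 43244 - 1*(-448) = 43244 + 448 = 43692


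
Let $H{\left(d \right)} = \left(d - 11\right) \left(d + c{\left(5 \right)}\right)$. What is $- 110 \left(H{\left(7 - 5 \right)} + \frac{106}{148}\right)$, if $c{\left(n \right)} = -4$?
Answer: $- \frac{76175}{37} \approx -2058.8$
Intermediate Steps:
$H{\left(d \right)} = \left(-11 + d\right) \left(-4 + d\right)$ ($H{\left(d \right)} = \left(d - 11\right) \left(d - 4\right) = \left(-11 + d\right) \left(-4 + d\right)$)
$- 110 \left(H{\left(7 - 5 \right)} + \frac{106}{148}\right) = - 110 \left(\left(44 + \left(7 - 5\right)^{2} - 15 \left(7 - 5\right)\right) + \frac{106}{148}\right) = - 110 \left(\left(44 + 2^{2} - 30\right) + 106 \cdot \frac{1}{148}\right) = - 110 \left(\left(44 + 4 - 30\right) + \frac{53}{74}\right) = - 110 \left(18 + \frac{53}{74}\right) = \left(-110\right) \frac{1385}{74} = - \frac{76175}{37}$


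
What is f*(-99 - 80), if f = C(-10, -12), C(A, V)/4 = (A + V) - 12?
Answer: 24344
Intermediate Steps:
C(A, V) = -48 + 4*A + 4*V (C(A, V) = 4*((A + V) - 12) = 4*(-12 + A + V) = -48 + 4*A + 4*V)
f = -136 (f = -48 + 4*(-10) + 4*(-12) = -48 - 40 - 48 = -136)
f*(-99 - 80) = -136*(-99 - 80) = -136*(-179) = 24344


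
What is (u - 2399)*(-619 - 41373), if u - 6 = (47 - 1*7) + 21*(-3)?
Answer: 101452672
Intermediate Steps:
u = -17 (u = 6 + ((47 - 1*7) + 21*(-3)) = 6 + ((47 - 7) - 63) = 6 + (40 - 63) = 6 - 23 = -17)
(u - 2399)*(-619 - 41373) = (-17 - 2399)*(-619 - 41373) = -2416*(-41992) = 101452672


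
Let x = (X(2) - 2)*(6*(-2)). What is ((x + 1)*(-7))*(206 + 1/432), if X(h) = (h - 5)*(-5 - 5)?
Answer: 208688585/432 ≈ 4.8308e+5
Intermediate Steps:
X(h) = 50 - 10*h (X(h) = (-5 + h)*(-10) = 50 - 10*h)
x = -336 (x = ((50 - 10*2) - 2)*(6*(-2)) = ((50 - 20) - 2)*(-12) = (30 - 2)*(-12) = 28*(-12) = -336)
((x + 1)*(-7))*(206 + 1/432) = ((-336 + 1)*(-7))*(206 + 1/432) = (-335*(-7))*(206 + 1/432) = 2345*(88993/432) = 208688585/432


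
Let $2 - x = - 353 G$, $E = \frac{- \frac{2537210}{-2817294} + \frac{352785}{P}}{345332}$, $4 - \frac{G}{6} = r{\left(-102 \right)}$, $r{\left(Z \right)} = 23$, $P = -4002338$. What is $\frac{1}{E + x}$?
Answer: $- \frac{67135891909896888}{2701548290296304688065} \approx -2.4851 \cdot 10^{-5}$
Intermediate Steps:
$G = -114$ ($G = 24 - 138 = -114$)
$E = \frac{157946085055}{67135891909896888}$ ($E = \frac{- \frac{2537210}{-2817294} + \frac{352785}{-4002338}}{345332} = \left(\left(-2537210\right) \left(- \frac{1}{2817294}\right) + 352785 \left(- \frac{1}{4002338}\right)\right) \frac{1}{345332} = \left(\frac{1268605}{1408647} - \frac{352785}{4002338}\right) \frac{1}{345332} = \frac{4580436466595}{5637881416686} \cdot \frac{1}{345332} = \frac{157946085055}{67135891909896888} \approx 2.3526 \cdot 10^{-6}$)
$x = -40240$ ($x = 2 - \left(-353\right) \left(-114\right) = 2 - 40242 = -40240$)
$\frac{1}{E + x} = \frac{1}{\frac{157946085055}{67135891909896888} - 40240} = \frac{1}{- \frac{2701548290296304688065}{67135891909896888}} = - \frac{67135891909896888}{2701548290296304688065}$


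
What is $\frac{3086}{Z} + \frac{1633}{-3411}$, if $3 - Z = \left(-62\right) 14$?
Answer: $\frac{9104003}{2970981} \approx 3.0643$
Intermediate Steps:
$Z = 871$ ($Z = 3 - \left(-62\right) 14 = 3 - -868 = 3 + 868 = 871$)
$\frac{3086}{Z} + \frac{1633}{-3411} = \frac{3086}{871} + \frac{1633}{-3411} = 3086 \cdot \frac{1}{871} + 1633 \left(- \frac{1}{3411}\right) = \frac{3086}{871} - \frac{1633}{3411} = \frac{9104003}{2970981}$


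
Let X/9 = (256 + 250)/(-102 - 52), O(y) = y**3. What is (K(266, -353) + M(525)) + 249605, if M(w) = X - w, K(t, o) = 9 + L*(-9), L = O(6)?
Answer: 1729808/7 ≈ 2.4712e+5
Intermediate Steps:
L = 216 (L = 6**3 = 216)
X = -207/7 (X = 9*((256 + 250)/(-102 - 52)) = 9*(506/(-154)) = 9*(506*(-1/154)) = 9*(-23/7) = -207/7 ≈ -29.571)
K(t, o) = -1935 (K(t, o) = 9 + 216*(-9) = 9 - 1944 = -1935)
M(w) = -207/7 - w
(K(266, -353) + M(525)) + 249605 = (-1935 + (-207/7 - 1*525)) + 249605 = (-1935 + (-207/7 - 525)) + 249605 = (-1935 - 3882/7) + 249605 = -17427/7 + 249605 = 1729808/7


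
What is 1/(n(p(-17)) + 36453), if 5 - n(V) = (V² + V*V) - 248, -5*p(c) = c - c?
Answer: 1/36706 ≈ 2.7244e-5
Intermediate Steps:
p(c) = 0 (p(c) = -(c - c)/5 = -⅕*0 = 0)
n(V) = 253 - 2*V² (n(V) = 5 - ((V² + V*V) - 248) = 5 - ((V² + V²) - 248) = 5 - (2*V² - 248) = 5 - (-248 + 2*V²) = 5 + (248 - 2*V²) = 253 - 2*V²)
1/(n(p(-17)) + 36453) = 1/((253 - 2*0²) + 36453) = 1/((253 - 2*0) + 36453) = 1/((253 + 0) + 36453) = 1/(253 + 36453) = 1/36706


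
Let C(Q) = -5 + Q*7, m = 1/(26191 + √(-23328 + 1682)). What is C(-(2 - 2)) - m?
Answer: -3429976826/685990127 + I*√21646/685990127 ≈ -5.0 + 2.1447e-7*I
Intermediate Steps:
m = 1/(26191 + I*√21646) (m = 1/(26191 + √(-21646)) = 1/(26191 + I*√21646) ≈ 3.818e-5 - 2.145e-7*I)
C(Q) = -5 + 7*Q
C(-(2 - 2)) - m = (-5 + 7*(-(2 - 2))) - (26191/685990127 - I*√21646/685990127) = (-5 + 7*(-1*0)) + (-26191/685990127 + I*√21646/685990127) = (-5 + 7*0) + (-26191/685990127 + I*√21646/685990127) = (-5 + 0) + (-26191/685990127 + I*√21646/685990127) = -5 + (-26191/685990127 + I*√21646/685990127) = -3429976826/685990127 + I*√21646/685990127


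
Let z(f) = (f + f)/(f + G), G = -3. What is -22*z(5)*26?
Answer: -2860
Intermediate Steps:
z(f) = 2*f/(-3 + f) (z(f) = (f + f)/(f - 3) = (2*f)/(-3 + f) = 2*f/(-3 + f))
-22*z(5)*26 = -44*5/(-3 + 5)*26 = -44*5/2*26 = -22*5*26 = -110*26 = -2860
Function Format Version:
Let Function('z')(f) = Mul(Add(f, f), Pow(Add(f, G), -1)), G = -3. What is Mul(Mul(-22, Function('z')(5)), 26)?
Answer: -2860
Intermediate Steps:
Function('z')(f) = Mul(2, f, Pow(Add(-3, f), -1)) (Function('z')(f) = Mul(Add(f, f), Pow(Add(f, -3), -1)) = Mul(Mul(2, f), Pow(Add(-3, f), -1)) = Mul(2, f, Pow(Add(-3, f), -1)))
Mul(Mul(-22, Function('z')(5)), 26) = Mul(Mul(-22, Mul(2, 5, Pow(Add(-3, 5), -1))), 26) = Mul(Mul(-22, Mul(2, 5, Pow(2, -1))), 26) = Mul(Mul(-22, Mul(2, 5, Rational(1, 2))), 26) = Mul(Mul(-22, 5), 26) = Mul(-110, 26) = -2860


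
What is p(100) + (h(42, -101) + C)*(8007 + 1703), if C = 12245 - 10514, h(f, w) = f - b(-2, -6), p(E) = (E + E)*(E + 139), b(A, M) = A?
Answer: 17283050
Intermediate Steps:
p(E) = 2*E*(139 + E) (p(E) = (2*E)*(139 + E) = 2*E*(139 + E))
h(f, w) = 2 + f (h(f, w) = f - 1*(-2) = f + 2 = 2 + f)
C = 1731
p(100) + (h(42, -101) + C)*(8007 + 1703) = 2*100*(139 + 100) + ((2 + 42) + 1731)*(8007 + 1703) = 2*100*239 + (44 + 1731)*9710 = 47800 + 1775*9710 = 47800 + 17235250 = 17283050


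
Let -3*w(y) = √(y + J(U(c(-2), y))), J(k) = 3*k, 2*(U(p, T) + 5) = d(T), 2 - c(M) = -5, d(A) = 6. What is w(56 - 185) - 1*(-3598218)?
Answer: 3598218 - I*√15 ≈ 3.5982e+6 - 3.873*I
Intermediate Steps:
c(M) = 7 (c(M) = 2 - 1*(-5) = 2 + 5 = 7)
U(p, T) = -2 (U(p, T) = -5 + (½)*6 = -5 + 3 = -2)
w(y) = -√(-6 + y)/3 (w(y) = -√(y + 3*(-2))/3 = -√(y - 6)/3 = -√(-6 + y)/3)
w(56 - 185) - 1*(-3598218) = -√(-6 + (56 - 185))/3 - 1*(-3598218) = -√(-6 - 129)/3 + 3598218 = -I*√15 + 3598218 = 3598218 - I*√15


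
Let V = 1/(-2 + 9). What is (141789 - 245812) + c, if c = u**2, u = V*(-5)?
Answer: -5097102/49 ≈ -1.0402e+5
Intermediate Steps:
V = 1/7 ≈ 0.14286
u = -5/7 (u = (1/7)*(-5) = -5/7 ≈ -0.71429)
c = 25/49 (c = (-5/7)**2 = 25/49 ≈ 0.51020)
(141789 - 245812) + c = (141789 - 245812) + 25/49 = -104023 + 25/49 = -5097102/49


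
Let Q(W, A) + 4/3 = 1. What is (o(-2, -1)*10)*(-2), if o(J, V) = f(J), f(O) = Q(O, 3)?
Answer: 20/3 ≈ 6.6667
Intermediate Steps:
Q(W, A) = -⅓ (Q(W, A) = -4/3 + 1 = -⅓)
f(O) = -⅓
o(J, V) = -⅓
(o(-2, -1)*10)*(-2) = -⅓*10*(-2) = -10/3*(-2) = 20/3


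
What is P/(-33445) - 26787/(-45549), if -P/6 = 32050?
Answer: 643664261/101559087 ≈ 6.3378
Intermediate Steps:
P = -192300 (P = -6*32050 = -192300)
P/(-33445) - 26787/(-45549) = -192300/(-33445) - 26787/(-45549) = -192300*(-1/33445) - 26787*(-1/45549) = 38460/6689 + 8929/15183 = 643664261/101559087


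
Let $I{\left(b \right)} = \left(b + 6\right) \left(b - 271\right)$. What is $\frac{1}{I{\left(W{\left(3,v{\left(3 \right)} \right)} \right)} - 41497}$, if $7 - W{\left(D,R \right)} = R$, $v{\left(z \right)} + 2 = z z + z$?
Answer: $- \frac{1}{42319} \approx -2.363 \cdot 10^{-5}$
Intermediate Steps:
$v{\left(z \right)} = -2 + z + z^{2}$ ($v{\left(z \right)} = -2 + \left(z z + z\right) = -2 + \left(z^{2} + z\right) = -2 + \left(z + z^{2}\right) = -2 + z + z^{2}$)
$W{\left(D,R \right)} = 7 - R$
$I{\left(b \right)} = \left(-271 + b\right) \left(6 + b\right)$ ($I{\left(b \right)} = \left(6 + b\right) \left(-271 + b\right) = \left(-271 + b\right) \left(6 + b\right)$)
$\frac{1}{I{\left(W{\left(3,v{\left(3 \right)} \right)} \right)} - 41497} = \frac{1}{\left(-1626 + \left(7 - \left(-2 + 3 + 3^{2}\right)\right)^{2} - 265 \left(7 - \left(-2 + 3 + 3^{2}\right)\right)\right) - 41497} = \frac{1}{\left(-1626 + \left(7 - \left(-2 + 3 + 9\right)\right)^{2} - 265 \left(7 - \left(-2 + 3 + 9\right)\right)\right) - 41497} = \frac{1}{\left(-1626 + \left(7 - 10\right)^{2} - 265 \left(7 - 10\right)\right) - 41497} = \frac{1}{\left(-1626 + \left(-3\right)^{2} - -795\right) - 41497} = \frac{1}{\left(-1626 + 9 + 795\right) - 41497} = \frac{1}{-822 - 41497} = \frac{1}{-42319} = - \frac{1}{42319}$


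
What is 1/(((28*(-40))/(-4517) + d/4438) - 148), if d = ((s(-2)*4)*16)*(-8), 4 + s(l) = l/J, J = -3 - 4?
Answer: -70162561/10336596916 ≈ -0.0067878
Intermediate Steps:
J = -7
s(l) = -4 - l/7 (s(l) = -4 + l/(-7) = -4 + l*(-1/7) = -4 - l/7)
d = 13312/7 (d = (((-4 - 1/7*(-2))*4)*16)*(-8) = (((-4 + 2/7)*4)*16)*(-8) = (-26/7*4*16)*(-8) = -104/7*16*(-8) = -1664/7*(-8) = 13312/7 ≈ 1901.7)
1/(((28*(-40))/(-4517) + d/4438) - 148) = 1/(((28*(-40))/(-4517) + (13312/7)/4438) - 148) = 1/((-1120*(-1/4517) + (13312/7)*(1/4438)) - 148) = 1/((1120/4517 + 6656/15533) - 148) = 1/(47462112/70162561 - 148) = 1/(-10336596916/70162561) = -70162561/10336596916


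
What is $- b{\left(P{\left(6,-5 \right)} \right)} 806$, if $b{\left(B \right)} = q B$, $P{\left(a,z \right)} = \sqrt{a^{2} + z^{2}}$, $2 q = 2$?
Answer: $- 806 \sqrt{61} \approx -6295.1$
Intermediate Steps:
$q = 1$ ($q = \frac{1}{2} \cdot 2 = 1$)
$b{\left(B \right)} = B$ ($b{\left(B \right)} = 1 B = B$)
$- b{\left(P{\left(6,-5 \right)} \right)} 806 = - \sqrt{6^{2} + \left(-5\right)^{2}} \cdot 806 = - \sqrt{36 + 25} \cdot 806 = - \sqrt{61} \cdot 806 = - 806 \sqrt{61}$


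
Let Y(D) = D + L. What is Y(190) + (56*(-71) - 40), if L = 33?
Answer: -3793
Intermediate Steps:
Y(D) = 33 + D (Y(D) = D + 33 = 33 + D)
Y(190) + (56*(-71) - 40) = (33 + 190) + (56*(-71) - 40) = 223 + (-3976 - 40) = 223 - 4016 = -3793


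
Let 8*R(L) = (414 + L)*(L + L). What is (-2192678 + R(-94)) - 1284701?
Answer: -3484899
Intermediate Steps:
R(L) = L*(414 + L)/4 (R(L) = ((414 + L)*(L + L))/8 = ((414 + L)*(2*L))/8 = (2*L*(414 + L))/8 = L*(414 + L)/4)
(-2192678 + R(-94)) - 1284701 = (-2192678 + (1/4)*(-94)*(414 - 94)) - 1284701 = (-2192678 + (1/4)*(-94)*320) - 1284701 = (-2192678 - 7520) - 1284701 = -2200198 - 1284701 = -3484899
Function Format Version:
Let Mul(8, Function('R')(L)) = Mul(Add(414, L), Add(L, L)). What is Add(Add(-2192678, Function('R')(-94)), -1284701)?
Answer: -3484899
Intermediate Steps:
Function('R')(L) = Mul(Rational(1, 4), L, Add(414, L)) (Function('R')(L) = Mul(Rational(1, 8), Mul(Add(414, L), Add(L, L))) = Mul(Rational(1, 8), Mul(Add(414, L), Mul(2, L))) = Mul(Rational(1, 8), Mul(2, L, Add(414, L))) = Mul(Rational(1, 4), L, Add(414, L)))
Add(Add(-2192678, Function('R')(-94)), -1284701) = Add(Add(-2192678, Mul(Rational(1, 4), -94, Add(414, -94))), -1284701) = Add(Add(-2192678, Mul(Rational(1, 4), -94, 320)), -1284701) = Add(Add(-2192678, -7520), -1284701) = Add(-2200198, -1284701) = -3484899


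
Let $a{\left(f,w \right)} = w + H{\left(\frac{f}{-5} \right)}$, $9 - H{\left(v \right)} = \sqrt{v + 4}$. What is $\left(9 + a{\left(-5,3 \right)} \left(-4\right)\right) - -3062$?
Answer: $3023 + 4 \sqrt{5} \approx 3031.9$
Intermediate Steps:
$H{\left(v \right)} = 9 - \sqrt{4 + v}$ ($H{\left(v \right)} = 9 - \sqrt{v + 4} = 9 - \sqrt{4 + v}$)
$a{\left(f,w \right)} = 9 + w - \sqrt{4 - \frac{f}{5}}$ ($a{\left(f,w \right)} = w - \left(-9 + \sqrt{4 + \frac{f}{-5}}\right) = w - \left(-9 + \sqrt{4 + f \left(- \frac{1}{5}\right)}\right) = w - \left(-9 + \sqrt{4 - \frac{f}{5}}\right) = 9 + w - \sqrt{4 - \frac{f}{5}}$)
$\left(9 + a{\left(-5,3 \right)} \left(-4\right)\right) - -3062 = \left(9 + \left(9 + 3 - \frac{\sqrt{100 - -25}}{5}\right) \left(-4\right)\right) - -3062 = \left(9 + \left(9 + 3 - \frac{\sqrt{100 + 25}}{5}\right) \left(-4\right)\right) + 3062 = \left(9 + \left(9 + 3 - \frac{\sqrt{125}}{5}\right) \left(-4\right)\right) + 3062 = \left(9 + \left(9 + 3 - \frac{5 \sqrt{5}}{5}\right) \left(-4\right)\right) + 3062 = \left(9 + \left(9 + 3 - \sqrt{5}\right) \left(-4\right)\right) + 3062 = \left(9 + \left(12 - \sqrt{5}\right) \left(-4\right)\right) + 3062 = \left(9 - \left(48 - 4 \sqrt{5}\right)\right) + 3062 = \left(-39 + 4 \sqrt{5}\right) + 3062 = 3023 + 4 \sqrt{5}$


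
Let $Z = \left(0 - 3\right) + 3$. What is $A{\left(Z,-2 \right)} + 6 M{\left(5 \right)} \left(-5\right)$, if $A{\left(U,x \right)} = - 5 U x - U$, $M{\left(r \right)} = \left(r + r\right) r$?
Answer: $-1500$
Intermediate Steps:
$M{\left(r \right)} = 2 r^{2}$ ($M{\left(r \right)} = 2 r r = 2 r^{2}$)
$Z = 0$ ($Z = -3 + 3 = 0$)
$A{\left(U,x \right)} = - U - 5 U x$ ($A{\left(U,x \right)} = - 5 U x - U = - U - 5 U x$)
$A{\left(Z,-2 \right)} + 6 M{\left(5 \right)} \left(-5\right) = \left(-1\right) 0 \left(1 + 5 \left(-2\right)\right) + 6 \cdot 2 \cdot 5^{2} \left(-5\right) = \left(-1\right) 0 \left(1 - 10\right) + 6 \cdot 2 \cdot 25 \left(-5\right) = \left(-1\right) 0 \left(-9\right) + 6 \cdot 50 \left(-5\right) = 0 + 300 \left(-5\right) = 0 - 1500 = -1500$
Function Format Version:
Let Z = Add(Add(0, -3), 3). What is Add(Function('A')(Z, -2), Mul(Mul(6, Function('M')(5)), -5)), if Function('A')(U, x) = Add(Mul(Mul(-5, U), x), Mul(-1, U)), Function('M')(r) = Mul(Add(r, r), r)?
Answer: -1500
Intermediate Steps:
Function('M')(r) = Mul(2, Pow(r, 2)) (Function('M')(r) = Mul(Mul(2, r), r) = Mul(2, Pow(r, 2)))
Z = 0 (Z = Add(-3, 3) = 0)
Function('A')(U, x) = Add(Mul(-1, U), Mul(-5, U, x)) (Function('A')(U, x) = Add(Mul(-5, U, x), Mul(-1, U)) = Add(Mul(-1, U), Mul(-5, U, x)))
Add(Function('A')(Z, -2), Mul(Mul(6, Function('M')(5)), -5)) = Add(Mul(-1, 0, Add(1, Mul(5, -2))), Mul(Mul(6, Mul(2, Pow(5, 2))), -5)) = Add(Mul(-1, 0, Add(1, -10)), Mul(Mul(6, Mul(2, 25)), -5)) = Add(Mul(-1, 0, -9), Mul(Mul(6, 50), -5)) = Add(0, Mul(300, -5)) = Add(0, -1500) = -1500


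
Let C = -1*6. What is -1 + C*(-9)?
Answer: 53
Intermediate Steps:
C = -6
-1 + C*(-9) = -1 - 6*(-9) = -1 + 54 = 53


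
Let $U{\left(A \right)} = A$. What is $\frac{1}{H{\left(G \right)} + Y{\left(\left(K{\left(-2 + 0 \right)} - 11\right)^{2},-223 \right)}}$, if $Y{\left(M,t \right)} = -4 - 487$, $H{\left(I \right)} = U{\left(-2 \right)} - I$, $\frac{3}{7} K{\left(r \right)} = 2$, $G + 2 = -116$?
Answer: $- \frac{1}{375} \approx -0.0026667$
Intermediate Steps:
$G = -118$ ($G = -2 - 116 = -118$)
$K{\left(r \right)} = \frac{14}{3}$ ($K{\left(r \right)} = \frac{7}{3} \cdot 2 = \frac{14}{3}$)
$H{\left(I \right)} = -2 - I$
$Y{\left(M,t \right)} = -491$
$\frac{1}{H{\left(G \right)} + Y{\left(\left(K{\left(-2 + 0 \right)} - 11\right)^{2},-223 \right)}} = \frac{1}{\left(-2 - -118\right) - 491} = \frac{1}{\left(-2 + 118\right) - 491} = \frac{1}{116 - 491} = \frac{1}{-375} = - \frac{1}{375}$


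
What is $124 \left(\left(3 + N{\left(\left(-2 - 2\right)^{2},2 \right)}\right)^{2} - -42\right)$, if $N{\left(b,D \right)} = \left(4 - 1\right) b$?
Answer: $327732$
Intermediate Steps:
$N{\left(b,D \right)} = 3 b$
$124 \left(\left(3 + N{\left(\left(-2 - 2\right)^{2},2 \right)}\right)^{2} - -42\right) = 124 \left(\left(3 + 3 \left(-2 - 2\right)^{2}\right)^{2} - -42\right) = 124 \left(\left(3 + 3 \left(-4\right)^{2}\right)^{2} + 42\right) = 124 \left(\left(3 + 3 \cdot 16\right)^{2} + 42\right) = 124 \left(\left(3 + 48\right)^{2} + 42\right) = 124 \left(51^{2} + 42\right) = 124 \left(2601 + 42\right) = 124 \cdot 2643 = 327732$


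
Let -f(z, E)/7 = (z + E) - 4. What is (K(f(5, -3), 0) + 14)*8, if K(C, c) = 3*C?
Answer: 448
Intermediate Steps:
f(z, E) = 28 - 7*E - 7*z (f(z, E) = -7*((z + E) - 4) = -7*((E + z) - 4) = -7*(-4 + E + z) = 28 - 7*E - 7*z)
(K(f(5, -3), 0) + 14)*8 = (3*(28 - 7*(-3) - 7*5) + 14)*8 = (3*(28 + 21 - 35) + 14)*8 = (3*14 + 14)*8 = (42 + 14)*8 = 56*8 = 448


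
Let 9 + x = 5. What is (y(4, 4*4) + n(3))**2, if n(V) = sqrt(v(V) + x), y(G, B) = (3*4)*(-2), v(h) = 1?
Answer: (24 - I*sqrt(3))**2 ≈ 573.0 - 83.138*I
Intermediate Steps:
x = -4 (x = -9 + 5 = -4)
y(G, B) = -24 (y(G, B) = 12*(-2) = -24)
n(V) = I*sqrt(3) (n(V) = sqrt(1 - 4) = sqrt(-3) = I*sqrt(3))
(y(4, 4*4) + n(3))**2 = (-24 + I*sqrt(3))**2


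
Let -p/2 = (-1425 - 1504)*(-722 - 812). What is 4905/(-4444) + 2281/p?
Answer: -54563503/49423946 ≈ -1.1040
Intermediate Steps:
p = -8986172 (p = -2*(-1425 - 1504)*(-722 - 812) = -(-5858)*(-1534) = -2*4493086 = -8986172)
4905/(-4444) + 2281/p = 4905/(-4444) + 2281/(-8986172) = 4905*(-1/4444) + 2281*(-1/8986172) = -4905/4444 - 2281/8986172 = -54563503/49423946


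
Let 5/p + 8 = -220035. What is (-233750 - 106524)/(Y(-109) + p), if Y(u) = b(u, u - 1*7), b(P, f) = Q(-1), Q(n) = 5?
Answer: -37437455891/550105 ≈ -68055.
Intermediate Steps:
p = -5/220043 (p = 5/(-8 - 220035) = 5/(-220043) = 5*(-1/220043) = -5/220043 ≈ -2.2723e-5)
b(P, f) = 5
Y(u) = 5
(-233750 - 106524)/(Y(-109) + p) = (-233750 - 106524)/(5 - 5/220043) = -340274/1100210/220043 = -340274*220043/1100210 = -37437455891/550105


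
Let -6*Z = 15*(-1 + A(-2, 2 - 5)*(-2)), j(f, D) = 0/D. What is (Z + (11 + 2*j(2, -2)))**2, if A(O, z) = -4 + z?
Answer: 1849/4 ≈ 462.25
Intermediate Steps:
j(f, D) = 0
Z = -65/2 (Z = -5*(-1 + (-4 + (2 - 5))*(-2))/2 = -5*(-1 + (-4 - 3)*(-2))/2 = -5*(-1 - 7*(-2))/2 = -5*(-1 + 14)/2 = -5*13/2 = -1/6*195 = -65/2 ≈ -32.500)
(Z + (11 + 2*j(2, -2)))**2 = (-65/2 + (11 + 2*0))**2 = (-65/2 + (11 + 0))**2 = (-65/2 + 11)**2 = (-43/2)**2 = 1849/4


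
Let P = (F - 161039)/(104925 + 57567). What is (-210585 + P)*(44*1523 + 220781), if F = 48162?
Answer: -298419457368537/4924 ≈ -6.0605e+10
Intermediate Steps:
P = -112877/162492 (P = (48162 - 161039)/(104925 + 57567) = -112877/162492 ≈ -0.69466)
(-210585 + P)*(44*1523 + 220781) = (-210585 - 112877/162492)*(44*1523 + 220781) = -34218490697*(67012 + 220781)/162492 = -34218490697/162492*287793 = -298419457368537/4924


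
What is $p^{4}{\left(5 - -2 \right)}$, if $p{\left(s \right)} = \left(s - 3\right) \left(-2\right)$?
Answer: $4096$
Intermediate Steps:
$p{\left(s \right)} = 6 - 2 s$ ($p{\left(s \right)} = \left(-3 + s\right) \left(-2\right) = 6 - 2 s$)
$p^{4}{\left(5 - -2 \right)} = \left(6 - 2 \left(5 - -2\right)\right)^{4} = \left(6 - 2 \left(5 + 2\right)\right)^{4} = \left(6 - 14\right)^{4} = \left(-8\right)^{4} = 4096$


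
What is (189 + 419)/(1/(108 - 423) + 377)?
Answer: 95760/59377 ≈ 1.6127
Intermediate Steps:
(189 + 419)/(1/(108 - 423) + 377) = 608/(1/(-315) + 377) = 608/(-1/315 + 377) = 608/(118754/315) = 608*(315/118754) = 95760/59377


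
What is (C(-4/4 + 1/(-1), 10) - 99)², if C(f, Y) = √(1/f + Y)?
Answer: (198 - √38)²/4 ≈ 9200.2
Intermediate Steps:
C(f, Y) = √(Y + 1/f)
(C(-4/4 + 1/(-1), 10) - 99)² = (√(10 + 1/(-4/4 + 1/(-1))) - 99)² = (√(10 + 1/(-4*¼ + 1*(-1))) - 99)² = (√(10 + 1/(-1 - 1)) - 99)² = (√(10 + 1/(-2)) - 99)² = (√(10 - ½) - 99)² = (√(19/2) - 99)² = (√38/2 - 99)² = (-99 + √38/2)²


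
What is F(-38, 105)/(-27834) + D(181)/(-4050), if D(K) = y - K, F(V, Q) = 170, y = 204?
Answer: -221447/18787950 ≈ -0.011787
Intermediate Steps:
D(K) = 204 - K
F(-38, 105)/(-27834) + D(181)/(-4050) = 170/(-27834) + (204 - 1*181)/(-4050) = 170*(-1/27834) + (204 - 181)*(-1/4050) = -85/13917 + 23*(-1/4050) = -85/13917 - 23/4050 = -221447/18787950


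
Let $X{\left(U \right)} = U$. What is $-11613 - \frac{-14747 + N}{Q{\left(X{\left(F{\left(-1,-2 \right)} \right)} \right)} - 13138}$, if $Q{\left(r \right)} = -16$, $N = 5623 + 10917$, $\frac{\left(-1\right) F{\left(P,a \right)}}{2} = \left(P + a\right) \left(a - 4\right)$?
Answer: $- \frac{152755609}{13154} \approx -11613.0$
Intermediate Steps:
$F{\left(P,a \right)} = - 2 \left(-4 + a\right) \left(P + a\right)$ ($F{\left(P,a \right)} = - 2 \left(P + a\right) \left(a - 4\right) = - 2 \left(P + a\right) \left(-4 + a\right) = - 2 \left(-4 + a\right) \left(P + a\right)$)
$N = 16540$
$-11613 - \frac{-14747 + N}{Q{\left(X{\left(F{\left(-1,-2 \right)} \right)} \right)} - 13138} = -11613 - \frac{-14747 + 16540}{-16 - 13138} = -11613 - \frac{1793}{-13154} = -11613 - 1793 \left(- \frac{1}{13154}\right) = -11613 - - \frac{1793}{13154} = -11613 + \frac{1793}{13154} = - \frac{152755609}{13154}$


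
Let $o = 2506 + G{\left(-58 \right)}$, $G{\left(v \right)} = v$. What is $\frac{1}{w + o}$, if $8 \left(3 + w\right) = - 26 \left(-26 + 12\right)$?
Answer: $\frac{2}{4981} \approx 0.00040153$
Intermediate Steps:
$o = 2448$ ($o = 2506 - 58 = 2448$)
$w = \frac{85}{2}$ ($w = -3 + \frac{\left(-26\right) \left(-26 + 12\right)}{8} = -3 + \frac{\left(-26\right) \left(-14\right)}{8} = -3 + \frac{1}{8} \cdot 364 = -3 + \frac{91}{2} = \frac{85}{2} \approx 42.5$)
$\frac{1}{w + o} = \frac{1}{\frac{85}{2} + 2448} = \frac{1}{\frac{4981}{2}} = \frac{2}{4981}$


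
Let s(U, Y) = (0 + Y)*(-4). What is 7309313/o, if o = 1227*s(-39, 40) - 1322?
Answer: -7309313/197642 ≈ -36.983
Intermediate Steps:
s(U, Y) = -4*Y (s(U, Y) = Y*(-4) = -4*Y)
o = -197642 (o = 1227*(-4*40) - 1322 = 1227*(-160) - 1322 = -196320 - 1322 = -197642)
7309313/o = 7309313/(-197642) = 7309313*(-1/197642) = -7309313/197642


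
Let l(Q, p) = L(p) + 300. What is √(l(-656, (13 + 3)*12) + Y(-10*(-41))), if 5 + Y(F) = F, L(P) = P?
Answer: √897 ≈ 29.950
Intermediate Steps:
Y(F) = -5 + F
l(Q, p) = 300 + p (l(Q, p) = p + 300 = 300 + p)
√(l(-656, (13 + 3)*12) + Y(-10*(-41))) = √((300 + (13 + 3)*12) + (-5 - 10*(-41))) = √((300 + 16*12) + (-5 + 410)) = √((300 + 192) + 405) = √(492 + 405) = √897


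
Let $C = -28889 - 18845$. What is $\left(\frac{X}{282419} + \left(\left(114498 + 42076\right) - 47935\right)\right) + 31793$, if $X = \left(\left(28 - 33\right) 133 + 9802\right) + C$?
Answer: $\frac{39660626411}{282419} \approx 1.4043 \cdot 10^{5}$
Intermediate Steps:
$C = -47734$ ($C = -28889 - 18845 = -47734$)
$X = -38597$ ($X = \left(\left(28 - 33\right) 133 + 9802\right) - 47734 = \left(\left(-5\right) 133 + 9802\right) - 47734 = \left(-665 + 9802\right) - 47734 = 9137 - 47734 = -38597$)
$\left(\frac{X}{282419} + \left(\left(114498 + 42076\right) - 47935\right)\right) + 31793 = \left(- \frac{38597}{282419} + \left(\left(114498 + 42076\right) - 47935\right)\right) + 31793 = \left(\left(-38597\right) \frac{1}{282419} + \left(156574 - 47935\right)\right) + 31793 = \left(- \frac{38597}{282419} + 108639\right) + 31793 = \frac{30681679144}{282419} + 31793 = \frac{39660626411}{282419}$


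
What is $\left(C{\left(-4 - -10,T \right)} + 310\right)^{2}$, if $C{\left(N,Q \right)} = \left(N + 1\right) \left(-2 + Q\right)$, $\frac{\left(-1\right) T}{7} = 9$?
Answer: $21025$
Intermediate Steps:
$T = -63$ ($T = \left(-7\right) 9 = -63$)
$C{\left(N,Q \right)} = \left(1 + N\right) \left(-2 + Q\right)$
$\left(C{\left(-4 - -10,T \right)} + 310\right)^{2} = \left(\left(-2 - 63 - 2 \left(-4 - -10\right) + \left(-4 - -10\right) \left(-63\right)\right) + 310\right)^{2} = \left(\left(-2 - 63 - 2 \left(-4 + 10\right) + \left(-4 + 10\right) \left(-63\right)\right) + 310\right)^{2} = \left(\left(-2 - 63 - 12 + 6 \left(-63\right)\right) + 310\right)^{2} = \left(\left(-2 - 63 - 12 - 378\right) + 310\right)^{2} = \left(-455 + 310\right)^{2} = \left(-145\right)^{2} = 21025$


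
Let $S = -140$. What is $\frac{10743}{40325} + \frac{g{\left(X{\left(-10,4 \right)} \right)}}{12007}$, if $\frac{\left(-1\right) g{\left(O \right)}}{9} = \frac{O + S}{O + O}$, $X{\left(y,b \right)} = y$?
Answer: $\frac{252538527}{968364550} \approx 0.26079$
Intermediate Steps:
$g{\left(O \right)} = - \frac{9 \left(-140 + O\right)}{2 O}$ ($g{\left(O \right)} = - 9 \frac{O - 140}{O + O} = - 9 \frac{-140 + O}{2 O} = - \frac{9 \left(-140 + O\right)}{2 O}$)
$\frac{10743}{40325} + \frac{g{\left(X{\left(-10,4 \right)} \right)}}{12007} = \frac{10743}{40325} + \frac{- \frac{9}{2} + \frac{630}{-10}}{12007} = 10743 \cdot \frac{1}{40325} + \left(- \frac{9}{2} + 630 \left(- \frac{1}{10}\right)\right) \frac{1}{12007} = \frac{10743}{40325} + \left(- \frac{9}{2} - 63\right) \frac{1}{12007} = \frac{10743}{40325} - \frac{135}{24014} = \frac{252538527}{968364550}$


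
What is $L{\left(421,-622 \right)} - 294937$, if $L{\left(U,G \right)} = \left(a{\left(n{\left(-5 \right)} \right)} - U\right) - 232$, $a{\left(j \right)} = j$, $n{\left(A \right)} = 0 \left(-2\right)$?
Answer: $-295590$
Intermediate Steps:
$n{\left(A \right)} = 0$
$L{\left(U,G \right)} = -232 - U$ ($L{\left(U,G \right)} = \left(0 - U\right) - 232 = - U - 232 = -232 - U$)
$L{\left(421,-622 \right)} - 294937 = \left(-232 - 421\right) - 294937 = -653 - 294937 = -295590$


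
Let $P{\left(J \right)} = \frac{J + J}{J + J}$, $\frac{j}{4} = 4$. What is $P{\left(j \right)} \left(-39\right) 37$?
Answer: $-1443$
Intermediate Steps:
$j = 16$ ($j = 4 \cdot 4 = 16$)
$P{\left(J \right)} = 1$ ($P{\left(J \right)} = \frac{2 J}{2 J} = 2 J \frac{1}{2 J} = 1$)
$P{\left(j \right)} \left(-39\right) 37 = 1 \left(-39\right) 37 = \left(-39\right) 37 = -1443$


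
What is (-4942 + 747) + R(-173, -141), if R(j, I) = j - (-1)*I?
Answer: -4509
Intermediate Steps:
R(j, I) = I + j (R(j, I) = j + I = I + j)
(-4942 + 747) + R(-173, -141) = (-4942 + 747) + (-141 - 173) = -4195 - 314 = -4509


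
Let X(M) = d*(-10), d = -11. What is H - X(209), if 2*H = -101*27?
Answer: -2947/2 ≈ -1473.5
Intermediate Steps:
H = -2727/2 (H = (-101*27)/2 = (½)*(-2727) = -2727/2 ≈ -1363.5)
X(M) = 110 (X(M) = -11*(-10) = 110)
H - X(209) = -2727/2 - 1*110 = -2727/2 - 110 = -2947/2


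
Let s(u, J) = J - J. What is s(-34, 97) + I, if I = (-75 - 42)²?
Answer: 13689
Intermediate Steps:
s(u, J) = 0
I = 13689 (I = (-117)² = 13689)
s(-34, 97) + I = 0 + 13689 = 13689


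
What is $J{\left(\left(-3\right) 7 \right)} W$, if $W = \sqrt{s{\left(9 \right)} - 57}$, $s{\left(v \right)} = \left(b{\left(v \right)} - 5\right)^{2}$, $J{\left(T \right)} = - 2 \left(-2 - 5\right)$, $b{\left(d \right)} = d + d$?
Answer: $56 \sqrt{7} \approx 148.16$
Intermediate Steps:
$b{\left(d \right)} = 2 d$
$J{\left(T \right)} = 14$ ($J{\left(T \right)} = \left(-2\right) \left(-7\right) = 14$)
$s{\left(v \right)} = \left(-5 + 2 v\right)^{2}$ ($s{\left(v \right)} = \left(2 v - 5\right)^{2} = \left(-5 + 2 v\right)^{2}$)
$W = 4 \sqrt{7}$ ($W = \sqrt{\left(-5 + 2 \cdot 9\right)^{2} - 57} = \sqrt{\left(-5 + 18\right)^{2} - 57} = \sqrt{13^{2} - 57} = \sqrt{169 - 57} = \sqrt{112} = 4 \sqrt{7} \approx 10.583$)
$J{\left(\left(-3\right) 7 \right)} W = 14 \cdot 4 \sqrt{7} = 56 \sqrt{7}$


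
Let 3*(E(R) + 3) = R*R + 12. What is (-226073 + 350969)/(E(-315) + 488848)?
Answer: 31224/130481 ≈ 0.23930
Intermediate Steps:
E(R) = 1 + R²/3 (E(R) = -3 + (R*R + 12)/3 = -3 + (R² + 12)/3 = -3 + (12 + R²)/3 = -3 + (4 + R²/3) = 1 + R²/3)
(-226073 + 350969)/(E(-315) + 488848) = (-226073 + 350969)/((1 + (⅓)*(-315)²) + 488848) = 124896/((1 + (⅓)*99225) + 488848) = 124896/((1 + 33075) + 488848) = 124896/(33076 + 488848) = 124896/521924 = 124896*(1/521924) = 31224/130481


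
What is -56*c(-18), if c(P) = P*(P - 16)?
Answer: -34272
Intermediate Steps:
c(P) = P*(-16 + P)
-56*c(-18) = -(-1008)*(-16 - 18) = -(-1008)*(-34) = -56*612 = -34272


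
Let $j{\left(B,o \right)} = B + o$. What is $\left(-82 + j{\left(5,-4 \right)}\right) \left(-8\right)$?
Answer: $648$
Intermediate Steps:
$\left(-82 + j{\left(5,-4 \right)}\right) \left(-8\right) = \left(-82 + \left(5 - 4\right)\right) \left(-8\right) = \left(-82 + 1\right) \left(-8\right) = \left(-81\right) \left(-8\right) = 648$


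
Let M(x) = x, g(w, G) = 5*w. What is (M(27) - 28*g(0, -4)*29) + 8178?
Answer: 8205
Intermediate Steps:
(M(27) - 28*g(0, -4)*29) + 8178 = (27 - 140*0*29) + 8178 = (27 - 28*0*29) + 8178 = (27 + 0*29) + 8178 = (27 + 0) + 8178 = 27 + 8178 = 8205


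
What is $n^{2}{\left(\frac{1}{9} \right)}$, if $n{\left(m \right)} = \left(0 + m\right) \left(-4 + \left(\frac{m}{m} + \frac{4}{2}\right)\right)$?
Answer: $\frac{1}{81} \approx 0.012346$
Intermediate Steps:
$n{\left(m \right)} = - m$ ($n{\left(m \right)} = m \left(-4 + \left(1 + 4 \cdot \frac{1}{2}\right)\right) = m \left(-4 + \left(1 + 2\right)\right) = m \left(-4 + 3\right) = m \left(-1\right) = - m$)
$n^{2}{\left(\frac{1}{9} \right)} = \left(- \frac{1}{9}\right)^{2} = \frac{1}{81}$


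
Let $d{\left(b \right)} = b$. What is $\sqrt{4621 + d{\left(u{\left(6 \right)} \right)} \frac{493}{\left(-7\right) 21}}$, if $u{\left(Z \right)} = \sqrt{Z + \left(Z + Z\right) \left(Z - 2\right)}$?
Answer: $\frac{\sqrt{226429 - 493 \sqrt{6}}}{7} \approx 67.796$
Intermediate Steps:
$u{\left(Z \right)} = \sqrt{Z + 2 Z \left(-2 + Z\right)}$
$\sqrt{4621 + d{\left(u{\left(6 \right)} \right)} \frac{493}{\left(-7\right) 21}} = \sqrt{4621 + \sqrt{6 \left(-3 + 2 \cdot 6\right)} \frac{493}{\left(-7\right) 21}} = \sqrt{4621 + \sqrt{6 \left(-3 + 12\right)} \frac{493}{-147}} = \sqrt{4621 + \sqrt{6 \cdot 9} \cdot 493 \left(- \frac{1}{147}\right)} = \sqrt{4621 + \sqrt{54} \left(- \frac{493}{147}\right)} = \sqrt{4621 + 3 \sqrt{6} \left(- \frac{493}{147}\right)} = \sqrt{4621 - \frac{493 \sqrt{6}}{49}}$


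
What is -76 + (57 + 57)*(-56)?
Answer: -6460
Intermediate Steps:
-76 + (57 + 57)*(-56) = -76 + 114*(-56) = -76 - 6384 = -6460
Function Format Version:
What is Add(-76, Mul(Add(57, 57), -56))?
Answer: -6460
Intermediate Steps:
Add(-76, Mul(Add(57, 57), -56)) = Add(-76, Mul(114, -56)) = Add(-76, -6384) = -6460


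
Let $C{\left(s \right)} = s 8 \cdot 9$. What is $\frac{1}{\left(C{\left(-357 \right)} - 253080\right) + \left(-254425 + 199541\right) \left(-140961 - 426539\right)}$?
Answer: $\frac{1}{31146391216} \approx 3.2106 \cdot 10^{-11}$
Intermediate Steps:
$C{\left(s \right)} = 72 s$ ($C{\left(s \right)} = 8 s 9 = 72 s$)
$\frac{1}{\left(C{\left(-357 \right)} - 253080\right) + \left(-254425 + 199541\right) \left(-140961 - 426539\right)} = \frac{1}{\left(72 \left(-357\right) - 253080\right) + \left(-254425 + 199541\right) \left(-140961 - 426539\right)} = \frac{1}{\left(-25704 - 253080\right) - -31146670000} = \frac{1}{-278784 + 31146670000} = \frac{1}{31146391216}$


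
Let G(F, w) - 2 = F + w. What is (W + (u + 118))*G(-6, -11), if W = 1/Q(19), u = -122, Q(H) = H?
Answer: 1125/19 ≈ 59.211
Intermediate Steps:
G(F, w) = 2 + F + w (G(F, w) = 2 + (F + w) = 2 + F + w)
W = 1/19 ≈ 0.052632
(W + (u + 118))*G(-6, -11) = (1/19 + (-122 + 118))*(2 - 6 - 11) = (1/19 - 4)*(-15) = -75/19*(-15) = 1125/19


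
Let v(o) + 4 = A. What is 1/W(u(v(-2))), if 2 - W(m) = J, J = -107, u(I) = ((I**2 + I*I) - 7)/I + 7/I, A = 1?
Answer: 1/109 ≈ 0.0091743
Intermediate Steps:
v(o) = -3 (v(o) = -4 + 1 = -3)
u(I) = 7/I + (-7 + 2*I**2)/I (u(I) = ((I**2 + I**2) - 7)/I + 7/I = (2*I**2 - 7)/I + 7/I = (-7 + 2*I**2)/I + 7/I = 7/I + (-7 + 2*I**2)/I)
W(m) = 109 (W(m) = 2 - 1*(-107) = 2 + 107 = 109)
1/W(u(v(-2))) = 1/109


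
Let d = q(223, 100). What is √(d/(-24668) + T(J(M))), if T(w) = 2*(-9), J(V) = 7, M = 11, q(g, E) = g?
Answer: I*√2739671249/12334 ≈ 4.2437*I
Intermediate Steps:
d = 223
T(w) = -18
√(d/(-24668) + T(J(M))) = √(223/(-24668) - 18) = √(223*(-1/24668) - 18) = √(-223/24668 - 18) = √(-444247/24668) = I*√2739671249/12334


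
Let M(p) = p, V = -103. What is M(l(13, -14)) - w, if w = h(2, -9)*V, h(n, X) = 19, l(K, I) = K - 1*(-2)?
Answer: 1972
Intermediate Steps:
l(K, I) = 2 + K (l(K, I) = K + 2 = 2 + K)
w = -1957 (w = 19*(-103) = -1957)
M(l(13, -14)) - w = (2 + 13) - 1*(-1957) = 15 + 1957 = 1972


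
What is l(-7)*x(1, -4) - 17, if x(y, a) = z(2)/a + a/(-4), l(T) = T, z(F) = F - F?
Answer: -24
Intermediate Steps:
z(F) = 0
x(y, a) = -a/4 (x(y, a) = 0/a + a/(-4) = 0 + a*(-¼) = 0 - a/4 = -a/4)
l(-7)*x(1, -4) - 17 = -(-7)*(-4)/4 - 17 = -7*1 - 17 = -7 - 17 = -24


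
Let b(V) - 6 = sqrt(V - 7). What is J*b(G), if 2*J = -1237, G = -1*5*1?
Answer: -3711 - 1237*I*sqrt(3) ≈ -3711.0 - 2142.5*I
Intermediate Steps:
G = -5 (G = -5*1 = -5)
b(V) = 6 + sqrt(-7 + V) (b(V) = 6 + sqrt(V - 7) = 6 + sqrt(-7 + V))
J = -1237/2 (J = (1/2)*(-1237) = -1237/2 ≈ -618.50)
J*b(G) = -1237*(6 + sqrt(-7 - 5))/2 = -1237*(6 + sqrt(-12))/2 = -1237*(6 + 2*I*sqrt(3))/2 = -3711 - 1237*I*sqrt(3)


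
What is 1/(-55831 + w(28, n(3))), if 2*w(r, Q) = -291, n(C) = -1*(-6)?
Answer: -2/111953 ≈ -1.7865e-5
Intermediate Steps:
n(C) = 6
w(r, Q) = -291/2 (w(r, Q) = (½)*(-291) = -291/2)
1/(-55831 + w(28, n(3))) = 1/(-55831 - 291/2) = 1/(-111953/2) = -2/111953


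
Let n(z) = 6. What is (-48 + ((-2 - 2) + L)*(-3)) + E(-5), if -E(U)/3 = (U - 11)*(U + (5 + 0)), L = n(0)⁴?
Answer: -3924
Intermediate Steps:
L = 1296 (L = 6⁴ = 1296)
E(U) = -3*(-11 + U)*(5 + U) (E(U) = -3*(U - 11)*(U + (5 + 0)) = -3*(-11 + U)*(U + 5) = -3*(-11 + U)*(5 + U))
(-48 + ((-2 - 2) + L)*(-3)) + E(-5) = (-48 + ((-2 - 2) + 1296)*(-3)) + (165 - 3*(-5)² + 18*(-5)) = (-48 + (-4 + 1296)*(-3)) + (165 - 3*25 - 90) = (-48 + 1292*(-3)) + (165 - 75 - 90) = (-48 - 3876) + 0 = -3924 + 0 = -3924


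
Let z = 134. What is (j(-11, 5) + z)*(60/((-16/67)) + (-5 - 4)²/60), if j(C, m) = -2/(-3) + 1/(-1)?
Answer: -334033/10 ≈ -33403.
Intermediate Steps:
j(C, m) = -⅓ (j(C, m) = -2*(-⅓) + 1*(-1) = ⅔ - 1 = -⅓)
(j(-11, 5) + z)*(60/((-16/67)) + (-5 - 4)²/60) = (-⅓ + 134)*(60/((-16/67)) + (-5 - 4)²/60) = 401*(60/((-16*1/67)) + (-9)²*(1/60))/3 = 401*(60/(-16/67) + 81*(1/60))/3 = 401*(60*(-67/16) + 27/20)/3 = 401*(-1005/4 + 27/20)/3 = (401/3)*(-2499/10) = -334033/10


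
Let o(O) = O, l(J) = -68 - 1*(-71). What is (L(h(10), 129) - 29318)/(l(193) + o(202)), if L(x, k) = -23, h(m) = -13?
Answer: -29341/205 ≈ -143.13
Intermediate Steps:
l(J) = 3 (l(J) = -68 + 71 = 3)
(L(h(10), 129) - 29318)/(l(193) + o(202)) = (-23 - 29318)/(3 + 202) = -29341/205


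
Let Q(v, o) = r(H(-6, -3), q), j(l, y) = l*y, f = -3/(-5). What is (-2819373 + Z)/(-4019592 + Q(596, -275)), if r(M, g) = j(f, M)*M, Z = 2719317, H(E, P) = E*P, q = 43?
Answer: 41690/1674749 ≈ 0.024893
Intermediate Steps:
f = ⅗ (f = -3*(-⅕) = ⅗ ≈ 0.60000)
r(M, g) = 3*M²/5 (r(M, g) = (3*M/5)*M = 3*M²/5)
Q(v, o) = 972/5 (Q(v, o) = 3*(-6*(-3))²/5 = (⅗)*18² = (⅗)*324 = 972/5)
(-2819373 + Z)/(-4019592 + Q(596, -275)) = (-2819373 + 2719317)/(-4019592 + 972/5) = -100056/(-20096988/5) = -100056*(-5/20096988) = 41690/1674749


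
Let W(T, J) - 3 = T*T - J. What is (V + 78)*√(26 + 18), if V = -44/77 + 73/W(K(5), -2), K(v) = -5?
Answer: 16771*√11/105 ≈ 529.74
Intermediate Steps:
W(T, J) = 3 + T² - J (W(T, J) = 3 + (T*T - J) = 3 + (T² - J) = 3 + T² - J)
V = 391/210 (V = -44/77 + 73/(3 + (-5)² - 1*(-2)) = -44*1/77 + 73/(3 + 25 + 2) = -4/7 + 73/30 = 391/210 ≈ 1.8619)
(V + 78)*√(26 + 18) = (391/210 + 78)*√(26 + 18) = 16771*√44/210 = 16771*(2*√11)/210 = 16771*√11/105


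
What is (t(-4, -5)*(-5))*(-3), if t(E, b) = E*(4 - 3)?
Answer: -60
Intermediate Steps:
t(E, b) = E (t(E, b) = E*1 = E)
(t(-4, -5)*(-5))*(-3) = -4*(-5)*(-3) = 20*(-3) = -60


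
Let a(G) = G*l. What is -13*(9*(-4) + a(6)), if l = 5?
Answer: 78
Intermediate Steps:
a(G) = 5*G (a(G) = G*5 = 5*G)
-13*(9*(-4) + a(6)) = -13*(9*(-4) + 5*6) = -13*(-36 + 30) = -13*(-6) = 78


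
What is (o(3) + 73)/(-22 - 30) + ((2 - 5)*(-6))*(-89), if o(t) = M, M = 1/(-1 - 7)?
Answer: -667015/416 ≈ -1603.4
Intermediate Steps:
M = -⅛ (M = 1/(-8) = -⅛ ≈ -0.12500)
o(t) = -⅛
(o(3) + 73)/(-22 - 30) + ((2 - 5)*(-6))*(-89) = (-⅛ + 73)/(-22 - 30) + ((2 - 5)*(-6))*(-89) = (583/8)/(-52) - 3*(-6)*(-89) = (583/8)*(-1/52) + 18*(-89) = -583/416 - 1602 = -667015/416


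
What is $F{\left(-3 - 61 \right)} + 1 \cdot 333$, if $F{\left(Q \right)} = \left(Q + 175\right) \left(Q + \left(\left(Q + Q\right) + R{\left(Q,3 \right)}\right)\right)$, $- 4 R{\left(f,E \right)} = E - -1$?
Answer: $-21090$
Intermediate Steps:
$R{\left(f,E \right)} = - \frac{1}{4} - \frac{E}{4}$ ($R{\left(f,E \right)} = - \frac{E - -1}{4} = - \frac{E + 1}{4} = - \frac{1 + E}{4} = - \frac{1}{4} - \frac{E}{4}$)
$F{\left(Q \right)} = \left(-1 + 3 Q\right) \left(175 + Q\right)$ ($F{\left(Q \right)} = \left(Q + 175\right) \left(Q + \left(\left(Q + Q\right) - 1\right)\right) = \left(175 + Q\right) \left(Q + \left(2 Q - 1\right)\right) = \left(175 + Q\right) \left(Q + \left(-1 + 2 Q\right)\right) = \left(175 + Q\right) \left(-1 + 3 Q\right) = \left(-1 + 3 Q\right) \left(175 + Q\right)$)
$F{\left(-3 - 61 \right)} + 1 \cdot 333 = \left(-175 + 3 \left(-3 - 61\right)^{2} + 524 \left(-3 - 61\right)\right) + 1 \cdot 333 = \left(-175 + 3 \left(-64\right)^{2} + 524 \left(-64\right)\right) + 333 = \left(-175 + 3 \cdot 4096 - 33536\right) + 333 = \left(-175 + 12288 - 33536\right) + 333 = -21423 + 333 = -21090$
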